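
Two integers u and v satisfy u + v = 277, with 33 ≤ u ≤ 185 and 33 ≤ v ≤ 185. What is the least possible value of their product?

17020

Since u + v is fixed, pushing one of them to its bound minimizes the product.
The extreme feasible split is u = 92, v = 185, giving uv = 17020.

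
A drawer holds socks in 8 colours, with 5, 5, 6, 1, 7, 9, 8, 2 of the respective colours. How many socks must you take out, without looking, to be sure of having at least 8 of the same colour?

41

In the worst case you take as many as possible of each colour without reaching 8: 5 + 5 + 6 + 1 + 7 + 7 + 7 + 2 = 40.
The next one must give 8 of some colour, so 40 + 1 = 41.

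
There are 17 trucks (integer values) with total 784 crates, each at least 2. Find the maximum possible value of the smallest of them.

The average is 784/17 < 47, so some value is ≤ 46.
Taking 15 copies of 46 and 2 copies of 47 gives exactly 784, so 46 is attained.

46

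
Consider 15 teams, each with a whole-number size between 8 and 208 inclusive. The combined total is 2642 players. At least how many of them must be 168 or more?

4

If only k of them are at least 168, the other 15 − k are at most 167, so the total is at most k·208 + (15 − k)·167.
This must reach 2642, so k·208 + (15 − k)·167 ≥ 2642, giving k ≥ 4.
Exactly 4 works: 4 values at 208 and 11 at 167 total 2669; lower one of the high values by 27 (still ≥ 168) to hit 2642.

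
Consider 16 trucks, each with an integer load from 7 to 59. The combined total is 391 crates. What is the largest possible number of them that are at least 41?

8

If k of the values are ≥ 41, the total is ≥ 41k + 7(16 − k).
Setting 41k + 7(16 − k) ≤ 391 gives 34k ≤ 279, so k ≤ 8.
k = 8 is achieved by 8 values at 41 and 8 at 7, total 384; add 7 to one value (staying below 41) to reach 391.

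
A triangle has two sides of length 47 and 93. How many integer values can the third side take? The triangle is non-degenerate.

The triangle inequality gives |47 − 93| < c < 47 + 93, i.e. 46 < c < 140.
So c can be any integer from 47 to 139: 93 values.

93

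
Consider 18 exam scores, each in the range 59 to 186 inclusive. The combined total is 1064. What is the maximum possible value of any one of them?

61

Maximizing one value means minimizing the remaining 17.
The other 17 contribute at least 17 × 59 = 1003, leaving at most 1064 − 1003 = 61.
Since 61 ≤ 186, this is achievable: one at 61 and 17 at 59.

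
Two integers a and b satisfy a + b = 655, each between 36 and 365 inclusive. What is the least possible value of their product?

Since a + b is fixed, pushing one of them to its bound minimizes the product.
At the endpoint a = 290, b = 655 − 290 = 365, so ab = 290 × 365 = 105850.

105850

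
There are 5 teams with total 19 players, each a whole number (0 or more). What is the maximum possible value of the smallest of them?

3

The 5 values sum to 19, so their minimum is at most ⌊19/5⌋ = 3.
Taking 1 copy of 3 and 4 copies of 4 gives exactly 19, so 3 is attained.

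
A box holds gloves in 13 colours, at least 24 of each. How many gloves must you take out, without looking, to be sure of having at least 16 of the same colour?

196

In the worst case you draw 15 of each of the 13 colours: 13 × 15 = 195.
One more forces 16 of some colour, so 195 + 1 = 196.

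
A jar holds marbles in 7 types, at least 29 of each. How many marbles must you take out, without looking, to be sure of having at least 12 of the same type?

You could draw 11 of every type without reaching 12 of any — 77 in all.
One more forces 12 of some type, so 77 + 1 = 78.

78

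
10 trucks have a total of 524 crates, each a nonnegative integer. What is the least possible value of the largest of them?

53

The average is 524/10 > 52, so not all 10 can be 52 or less; the largest is ≥ 53.
Equality holds with 4 values of 53 and 6 values of 52.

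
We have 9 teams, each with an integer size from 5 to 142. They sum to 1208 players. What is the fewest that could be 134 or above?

Suppose at most 9 − j of them reach 134; then j values are ≤ 133 and the rest ≤ 142.
The total is then ≤ 133·j + 142·(9 − j) = 1278 − 9j. For this to be ≥ 1208 we need j ≤ 7, so at least 9 − 7 = 2 must reach 134.
Exactly 2 works: 2 values at 142 and 7 at 133 total 1215; lower one of the high values by 7 (still ≥ 134) to hit 1208.

2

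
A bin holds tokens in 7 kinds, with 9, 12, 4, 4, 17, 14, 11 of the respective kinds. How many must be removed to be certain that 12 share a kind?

62

In the worst case you take as many as possible of each kind without reaching 12: 9 + 11 + 4 + 4 + 11 + 11 + 11 = 61.
The next one must give 12 of some kind, so 61 + 1 = 62.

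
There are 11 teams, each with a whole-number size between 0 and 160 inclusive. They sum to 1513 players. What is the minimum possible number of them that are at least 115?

Suppose at most 11 − j of them reach 115; then j values are ≤ 114 and the rest ≤ 160.
The total is then ≤ 114·j + 160·(11 − j) = 1760 − 46j. For this to be ≥ 1513 we need j ≤ 5, so at least 11 − 5 = 6 must reach 115.
Exactly 6 works: 6 values at 160 and 5 at 114 total 1530; lower one of the high values by 17 (still ≥ 115) to hit 1513.

6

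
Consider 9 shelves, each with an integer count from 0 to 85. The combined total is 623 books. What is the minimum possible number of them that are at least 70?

1

Suppose at most 9 − j of them reach 70; then j values are ≤ 69 and the rest ≤ 85.
The total is then ≤ 69·j + 85·(9 − j) = 765 − 16j. For this to be ≥ 623 we need j ≤ 8, so at least 9 − 8 = 1 must reach 70.
Exactly 1 works: 1 value at 85 and 8 at 69 total 637; lower one of the high values by 14 (still ≥ 70) to hit 623.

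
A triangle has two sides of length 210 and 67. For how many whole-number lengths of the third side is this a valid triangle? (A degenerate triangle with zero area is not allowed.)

The triangle inequality gives |210 − 67| < c < 210 + 67, i.e. 143 < c < 277.
So c can be any integer from 144 to 276: 133 values.

133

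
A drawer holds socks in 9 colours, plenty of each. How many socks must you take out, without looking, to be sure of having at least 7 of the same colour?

In the worst case you draw 6 of each of the 9 colours: 9 × 6 = 54.
One more forces 7 of some colour, so 54 + 1 = 55.

55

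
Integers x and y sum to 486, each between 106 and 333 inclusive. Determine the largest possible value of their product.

With x + y fixed, xy peaks when the two are closest together.
Taking x = 243 and y = 243 (both in [106, 333]) gives xy = 59049.

59049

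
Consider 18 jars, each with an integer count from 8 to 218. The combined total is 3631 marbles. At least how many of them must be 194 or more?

If only k of them are at least 194, the other 18 − k are at most 193, so the total is at most k·218 + (18 − k)·193.
This must reach 3631, so k·218 + (18 − k)·193 ≥ 3631, giving k ≥ 7.
Exactly 7 works: 7 values at 218 and 11 at 193 total 3649; lower one of the high values by 18 (still ≥ 194) to hit 3631.

7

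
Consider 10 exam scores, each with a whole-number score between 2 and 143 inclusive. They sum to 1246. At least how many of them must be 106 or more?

6

If only k of them are at least 106, the other 10 − k are at most 105, so the total is at most k·143 + (10 − k)·105.
This must reach 1246, so k·143 + (10 − k)·105 ≥ 1246, giving k ≥ 6.
Exactly 6 works: 6 values at 143 and 4 at 105 total 1278; lower one of the high values by 32 (still ≥ 106) to hit 1246.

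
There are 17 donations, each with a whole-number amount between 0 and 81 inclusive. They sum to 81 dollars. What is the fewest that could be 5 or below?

If only k of them are at most 5, the other 17 − k are at least 6, so the total is at least (17 − k)·6 + k·0.
This is ≤ 81, so (17 − k)·6 + 0k ≤ 81, which gives k ≥ 4.
Exactly 4 works: 4 values at 0 and 13 at 6 total 78; raise one of the low values by 3 (still ≤ 5) to hit 81.

4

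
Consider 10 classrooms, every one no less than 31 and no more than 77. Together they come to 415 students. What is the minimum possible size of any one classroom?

31

Minimizing one value means maximizing the remaining 9.
The other 9 can take up 9 × 77 = 693 ≥ 415 − 31, so one classroom can sit at its floor of 31.
Achievable: one at 31 and the other 9 totalling 384, which fits since 9 × 31 ≤ 384 ≤ 9 × 77.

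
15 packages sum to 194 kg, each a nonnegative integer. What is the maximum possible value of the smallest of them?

12

The average is 194/15 < 13, so some value is ≤ 12.
Equality holds with 1 value of 12 and 14 values of 13.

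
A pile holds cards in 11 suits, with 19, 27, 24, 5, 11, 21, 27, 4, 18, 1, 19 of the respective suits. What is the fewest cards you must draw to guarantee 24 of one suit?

In the worst case you take as many as possible of each suit without reaching 24: 19 + 23 + 23 + 5 + 11 + 21 + 23 + 4 + 18 + 1 + 19 = 167.
The next one must give 24 of some suit, so 167 + 1 = 168.

168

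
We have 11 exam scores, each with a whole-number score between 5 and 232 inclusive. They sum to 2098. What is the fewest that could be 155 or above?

6

If only k of them are at least 155, the other 11 − k are at most 154, so the total is at most k·232 + (11 − k)·154.
This must reach 2098, so k·232 + (11 − k)·154 ≥ 2098, giving k ≥ 6.
Exactly 6 works: 6 values at 232 and 5 at 154 total 2162; lower one of the high values by 64 (still ≥ 155) to hit 2098.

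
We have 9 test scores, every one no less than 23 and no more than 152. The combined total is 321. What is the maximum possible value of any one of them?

Maximizing one value means minimizing the remaining 8.
The other 8 contribute at least 8 × 23 = 184, leaving at most 321 − 184 = 137.
Since 137 ≤ 152, this is achievable: one at 137 and 8 at 23.

137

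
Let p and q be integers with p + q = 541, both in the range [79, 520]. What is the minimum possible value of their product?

Since p + q is fixed, pushing one of them to its bound minimizes the product.
The extreme feasible split is p = 79, q = 462, giving pq = 36498.

36498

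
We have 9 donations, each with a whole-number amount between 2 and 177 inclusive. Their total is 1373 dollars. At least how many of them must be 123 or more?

5

If only k of them are at least 123, the other 9 − k are at most 122, so the total is at most k·177 + (9 − k)·122.
This must reach 1373, so k·177 + (9 − k)·122 ≥ 1373, giving k ≥ 5.
Exactly 5 works: 5 values at 177 and 4 at 122 total 1373.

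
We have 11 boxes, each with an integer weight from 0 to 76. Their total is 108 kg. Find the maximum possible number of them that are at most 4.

10

Suppose k of them are at most 4. Those contribute at most 4 each and the rest at most 76 each.
So the total is at most 4k + 76(11 − k) = 836 − 72k. This must still be ≥ 108, so k ≤ 10.
k = 10 is achieved by 10 values at 4 and 1 at 76, total 116; lower one of the 76's by 8 (still > 4) to reach 108.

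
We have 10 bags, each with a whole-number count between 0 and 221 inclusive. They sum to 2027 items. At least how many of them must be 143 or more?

8

Suppose at most 10 − j of them reach 143; then j values are ≤ 142 and the rest ≤ 221.
The total is then ≤ 142·j + 221·(10 − j) = 2210 − 79j. For this to be ≥ 2027 we need j ≤ 2, so at least 10 − 2 = 8 must reach 143.
Exactly 8 works: 8 values at 221 and 2 at 142 total 2052; lower one of the high values by 25 (still ≥ 143) to hit 2027.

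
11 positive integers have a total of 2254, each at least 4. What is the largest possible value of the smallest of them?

The 11 values sum to 2254, so their minimum is at most ⌊2254/11⌋ = 204.
Achievable: 1 of them at 204 and 10 at 205 total 2254.

204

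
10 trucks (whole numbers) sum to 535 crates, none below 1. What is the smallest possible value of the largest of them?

54

The 10 values sum to 535, so their maximum is at least ⌈535/10⌉ = 54.
Taking 5 copies of 53 and 5 copies of 54 gives exactly 535, so 54 is attained.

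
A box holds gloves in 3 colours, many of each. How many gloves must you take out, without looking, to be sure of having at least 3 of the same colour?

7

In the worst case you draw 2 of each of the 3 colours: 3 × 2 = 6.
One more forces 3 of some colour, so 6 + 1 = 7.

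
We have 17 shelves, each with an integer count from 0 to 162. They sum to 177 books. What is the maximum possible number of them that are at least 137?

1

Suppose k of them are at least 137. Those contribute at least 137 each and the other 17 − k at least 0 each.
So the total is at least 137k + 0(17 − k) = 0 + 137k. This must be ≤ 177, giving k ≤ 1.
k = 1 is achieved by 1 value at 137 and 16 at 0, total 137; add 40 to one value (staying below 137) to reach 177.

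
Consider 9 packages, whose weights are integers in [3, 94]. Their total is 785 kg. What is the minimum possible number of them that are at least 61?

8

Each value short of 61 is at most 60, costing at least 94 − 60 = 34 against the maximum total of 846.
We can afford to lose at most 846 − 785 = 61, so at most ⌊61/34⌋ = 1 fall short, and at least 8 are ≥ 61.
Exactly 8 works: 8 values at 94 and 1 at 60 total 812; lower one of the high values by 27 (still ≥ 61) to hit 785.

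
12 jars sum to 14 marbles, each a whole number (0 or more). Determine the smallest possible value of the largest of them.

The average is 14/12 > 1, so not all 12 can be 1 or less; the largest is ≥ 2.
Equality holds with 2 values of 2 and 10 values of 1.

2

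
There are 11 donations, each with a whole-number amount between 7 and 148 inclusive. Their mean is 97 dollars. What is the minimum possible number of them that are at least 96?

The total is 11 × 97 = 1067.
Each value short of 96 is at most 95, costing at least 148 − 95 = 53 against the maximum total of 1628.
We can afford to lose at most 1628 − 1067 = 561, so at most ⌊561/53⌋ = 10 fall short, and at least 1 are ≥ 96.
Exactly 1 works: 1 value at 148 and 10 at 95 total 1098; lower one of the high values by 31 (still ≥ 96) to hit 1067.

1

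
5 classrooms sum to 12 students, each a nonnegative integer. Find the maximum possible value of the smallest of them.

The average is 12/5 < 3, so some value is ≤ 2.
Equality holds with 3 values of 2 and 2 values of 3.

2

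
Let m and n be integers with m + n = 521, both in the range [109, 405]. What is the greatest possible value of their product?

mn = m(521 − m) is maximized when m is as near 521/2 as the bounds allow.
Taking m = 260 and n = 261 (both in [109, 405]) gives mn = 67860.

67860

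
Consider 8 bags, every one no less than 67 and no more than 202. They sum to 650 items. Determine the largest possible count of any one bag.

Maximizing one value means minimizing the remaining 7.
The other 7 contribute at least 7 × 67 = 469, leaving at most 650 − 469 = 181.
Since 181 ≤ 202, this is achievable: one at 181 and 7 at 67.

181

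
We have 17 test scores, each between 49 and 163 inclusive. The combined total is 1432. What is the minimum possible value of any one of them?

49

To make one score as small as possible, make the other 16 as large as possible.
The other 16 can take up 16 × 163 = 2608 ≥ 1432 − 49, so one score can sit at its floor of 49.
Achievable: one at 49 and the other 16 totalling 1383, which fits since 16 × 49 ≤ 1383 ≤ 16 × 163.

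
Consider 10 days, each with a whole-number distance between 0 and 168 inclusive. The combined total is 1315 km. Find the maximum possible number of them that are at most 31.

2

Suppose k of them are at most 31. Those contribute at most 31 each and the rest at most 168 each.
So the total is at most 31k + 168(10 − k) = 1680 − 137k. This must still be ≥ 1315, so k ≤ 2.
k = 2 is achieved by 2 values at 31 and 8 at 168, total 1406; lower one of the 168's by 91 (still > 31) to reach 1315.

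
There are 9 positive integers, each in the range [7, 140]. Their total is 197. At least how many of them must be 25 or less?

2

Let j be the number exceeding 25. Then the total is ≥ 26·j + 7·(9 − j) = 63 + 19j.
So 19j ≤ 134 and j ≤ 7; hence at least 9 − 7 = 2 are ≤ 25.
Exactly 2 works: 2 values at 7 and 7 at 26 total 196; raise one of the low values by 1 (still ≤ 25) to hit 197.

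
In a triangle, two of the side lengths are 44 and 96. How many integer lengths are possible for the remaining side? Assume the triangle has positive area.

The triangle inequality gives |44 − 96| < c < 44 + 96, i.e. 52 < c < 140.
So c can be any integer from 53 to 139: 87 values.

87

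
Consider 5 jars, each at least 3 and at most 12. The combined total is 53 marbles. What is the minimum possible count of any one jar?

Minimizing one value means maximizing the remaining 4.
The other 4 contribute at most 4 × 12 = 48, leaving at least 53 − 48 = 5.
Since 5 ≥ 3, this is achievable: one at 5 and 4 at 12.

5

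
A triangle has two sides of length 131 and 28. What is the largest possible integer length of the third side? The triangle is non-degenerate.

The third side must be less than 131 + 28 = 159.
The largest integer below 159 is 158.

158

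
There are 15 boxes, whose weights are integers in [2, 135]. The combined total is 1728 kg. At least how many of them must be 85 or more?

10

Suppose at most 15 − j of them reach 85; then j values are ≤ 84 and the rest ≤ 135.
The total is then ≤ 84·j + 135·(15 − j) = 2025 − 51j. For this to be ≥ 1728 we need j ≤ 5, so at least 15 − 5 = 10 must reach 85.
Exactly 10 works: 10 values at 135 and 5 at 84 total 1770; lower one of the high values by 42 (still ≥ 85) to hit 1728.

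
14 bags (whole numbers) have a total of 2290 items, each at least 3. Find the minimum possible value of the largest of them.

164

If every one of the 14 were at most 163, the total would be at most 14 × 163 = 2282 < 2290.
Equality holds with 8 values of 164 and 6 values of 163.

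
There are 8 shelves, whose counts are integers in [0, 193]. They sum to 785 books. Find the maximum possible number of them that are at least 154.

If k of the values are ≥ 154, the total is ≥ 154k + 0(8 − k).
Setting 154k + 0(8 − k) ≤ 785 gives 154k ≤ 785, so k ≤ 5.
k = 5 is achieved by 5 values at 154 and 3 at 0, total 770; add 15 to one value (staying below 154) to reach 785.

5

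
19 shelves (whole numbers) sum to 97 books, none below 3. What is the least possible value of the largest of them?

The 19 values sum to 97, so their maximum is at least ⌈97/19⌉ = 6.
Equality holds with 2 values of 6 and 17 values of 5.

6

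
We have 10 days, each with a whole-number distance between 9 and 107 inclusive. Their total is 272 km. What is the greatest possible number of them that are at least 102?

Suppose k of them are at least 102. Those contribute at least 102 each and the other 10 − k at least 9 each.
So the total is at least 102k + 9(10 − k) = 90 + 93k. This must be ≤ 272, giving k ≤ 1.
k = 1 is achieved by 1 value at 102 and 9 at 9, total 183; add 89 to one value (staying below 102) to reach 272.

1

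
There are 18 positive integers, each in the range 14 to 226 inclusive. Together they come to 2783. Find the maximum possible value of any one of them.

226

Maximizing one value means minimizing the remaining 17.
The other 17 contribute at least 17 × 14 = 238, leaving at most 2783 − 238 = 2545.
But each integer is capped at 226, so the maximum is 226.
Achievable: one at 226 and the other 17 totalling 2557, which fits since 17 × 14 ≤ 2557 ≤ 17 × 226.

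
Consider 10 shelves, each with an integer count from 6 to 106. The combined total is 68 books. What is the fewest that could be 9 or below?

Each value above 9 is at least 10, contributing at least 10 − 6 = 4 above the floor 6.
The sum exceeds the floor total 60 by 8, so at most ⌊8/4⌋ = 2 exceed 9, and at least 8 are ≤ 9.
Exactly 8 works: 8 values at 6 and 2 at 10 total 68.

8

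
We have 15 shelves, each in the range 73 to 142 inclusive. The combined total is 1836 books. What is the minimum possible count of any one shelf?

To make one shelf as small as possible, make the other 14 as large as possible.
The other 14 can take up 14 × 142 = 1988 ≥ 1836 − 73, so one shelf can sit at its floor of 73.
Achievable: one at 73 and the other 14 totalling 1763, which fits since 14 × 73 ≤ 1763 ≤ 14 × 142.

73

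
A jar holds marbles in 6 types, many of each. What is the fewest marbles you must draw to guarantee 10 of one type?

55

You could draw 9 of every type without reaching 10 of any — 54 in all.
One more forces 10 of some type, so 54 + 1 = 55.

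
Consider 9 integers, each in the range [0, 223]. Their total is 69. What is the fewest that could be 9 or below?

3

If only k of them are at most 9, the other 9 − k are at least 10, so the total is at least (9 − k)·10 + k·0.
This is ≤ 69, so (9 − k)·10 + 0k ≤ 69, which gives k ≥ 3.
Exactly 3 works: 3 values at 0 and 6 at 10 total 60; raise one of the low values by 9 (still ≤ 9) to hit 69.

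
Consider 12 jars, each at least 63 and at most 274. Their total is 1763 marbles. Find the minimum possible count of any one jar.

63

Minimizing one value means maximizing the remaining 11.
The other 11 can take up 11 × 274 = 3014 ≥ 1763 − 63, so one jar can sit at its floor of 63.
Achievable: one at 63 and the other 11 totalling 1700, which fits since 11 × 63 ≤ 1700 ≤ 11 × 274.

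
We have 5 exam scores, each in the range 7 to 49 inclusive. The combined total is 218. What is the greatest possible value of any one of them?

Maximizing one value means minimizing the remaining 4.
The other 4 contribute at least 4 × 7 = 28, leaving at most 218 − 28 = 190.
But each score is capped at 49, so the maximum is 49.
Achievable: one at 49 and the other 4 totalling 169, which fits since 4 × 7 ≤ 169 ≤ 4 × 49.

49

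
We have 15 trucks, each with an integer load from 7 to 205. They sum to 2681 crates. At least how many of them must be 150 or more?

8

Each value short of 150 is at most 149, costing at least 205 − 149 = 56 against the maximum total of 3075.
We can afford to lose at most 3075 − 2681 = 394, so at most ⌊394/56⌋ = 7 fall short, and at least 8 are ≥ 150.
Exactly 8 works: 8 values at 205 and 7 at 149 total 2683; lower one of the high values by 2 (still ≥ 150) to hit 2681.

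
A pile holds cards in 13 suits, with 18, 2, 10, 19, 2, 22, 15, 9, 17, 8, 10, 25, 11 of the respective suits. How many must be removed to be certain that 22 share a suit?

In the worst case you take as many as possible of each suit without reaching 22: 18 + 2 + 10 + 19 + 2 + 21 + 15 + 9 + 17 + 8 + 10 + 21 + 11 = 163.
The next one must give 22 of some suit, so 163 + 1 = 164.

164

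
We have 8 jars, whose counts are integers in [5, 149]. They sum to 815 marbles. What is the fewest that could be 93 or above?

2

Each value short of 93 is at most 92, costing at least 149 − 92 = 57 against the maximum total of 1192.
We can afford to lose at most 1192 − 815 = 377, so at most ⌊377/57⌋ = 6 fall short, and at least 2 are ≥ 93.
Exactly 2 works: 2 values at 149 and 6 at 92 total 850; lower one of the high values by 35 (still ≥ 93) to hit 815.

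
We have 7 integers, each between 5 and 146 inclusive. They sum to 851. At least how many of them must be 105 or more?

3

Each value short of 105 is at most 104, costing at least 146 − 104 = 42 against the maximum total of 1022.
We can afford to lose at most 1022 − 851 = 171, so at most ⌊171/42⌋ = 4 fall short, and at least 3 are ≥ 105.
Exactly 3 works: 3 values at 146 and 4 at 104 total 854; lower one of the high values by 3 (still ≥ 105) to hit 851.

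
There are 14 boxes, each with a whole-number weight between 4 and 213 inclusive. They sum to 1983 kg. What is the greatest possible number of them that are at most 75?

Suppose k of them are at most 75. Those contribute at most 75 each and the rest at most 213 each.
So the total is at most 75k + 213(14 − k) = 2982 − 138k. This must still be ≥ 1983, so k ≤ 7.
k = 7 is achieved by 7 values at 75 and 7 at 213, total 2016; lower one of the 213's by 33 (still > 75) to reach 1983.

7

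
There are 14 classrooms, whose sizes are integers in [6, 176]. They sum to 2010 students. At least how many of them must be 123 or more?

6

Suppose at most 14 − j of them reach 123; then j values are ≤ 122 and the rest ≤ 176.
The total is then ≤ 122·j + 176·(14 − j) = 2464 − 54j. For this to be ≥ 2010 we need j ≤ 8, so at least 14 − 8 = 6 must reach 123.
Exactly 6 works: 6 values at 176 and 8 at 122 total 2032; lower one of the high values by 22 (still ≥ 123) to hit 2010.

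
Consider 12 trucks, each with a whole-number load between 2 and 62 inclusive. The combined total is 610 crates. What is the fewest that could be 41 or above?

If only k of them are at least 41, the other 12 − k are at most 40, so the total is at most k·62 + (12 − k)·40.
This must reach 610, so k·62 + (12 − k)·40 ≥ 610, giving k ≥ 6.
Exactly 6 works: 6 values at 62 and 6 at 40 total 612; lower one of the high values by 2 (still ≥ 41) to hit 610.

6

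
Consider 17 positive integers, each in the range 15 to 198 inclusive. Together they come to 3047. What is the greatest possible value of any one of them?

To make one integer as large as possible, make the other 16 as small as possible.
The other 16 contribute at least 16 × 15 = 240, leaving at most 3047 − 240 = 2807.
But each integer is capped at 198, so the maximum is 198.
Achievable: one at 198 and the other 16 totalling 2849, which fits since 16 × 15 ≤ 2849 ≤ 16 × 198.

198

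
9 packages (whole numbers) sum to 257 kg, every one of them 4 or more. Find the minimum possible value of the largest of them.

If every one of the 9 were at most 28, the total would be at most 9 × 28 = 252 < 257.
Taking 4 copies of 28 and 5 copies of 29 gives exactly 257, so 29 is attained.

29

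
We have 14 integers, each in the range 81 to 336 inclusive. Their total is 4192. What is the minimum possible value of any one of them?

To make one integer as small as possible, make the other 13 as large as possible.
The other 13 can take up 13 × 336 = 4368 ≥ 4192 − 81, so one integer can sit at its floor of 81.
Achievable: one at 81 and the other 13 totalling 4111, which fits since 13 × 81 ≤ 4111 ≤ 13 × 336.

81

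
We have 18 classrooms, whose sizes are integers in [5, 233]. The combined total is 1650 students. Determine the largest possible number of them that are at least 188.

8

Suppose k of them are at least 188. Those contribute at least 188 each and the other 18 − k at least 5 each.
So the total is at least 188k + 5(18 − k) = 90 + 183k. This must be ≤ 1650, giving k ≤ 8.
k = 8 is achieved by 8 values at 188 and 10 at 5, total 1554; add 96 to one value (staying below 188) to reach 1650.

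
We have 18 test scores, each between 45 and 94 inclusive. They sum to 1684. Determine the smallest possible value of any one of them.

86

Minimizing one value means maximizing the remaining 17.
The other 17 contribute at most 17 × 94 = 1598, leaving at least 1684 − 1598 = 86.
Since 86 ≥ 45, this is achievable: one at 86 and 17 at 94.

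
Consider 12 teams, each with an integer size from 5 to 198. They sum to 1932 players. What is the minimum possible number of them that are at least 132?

6

Each value short of 132 is at most 131, costing at least 198 − 131 = 67 against the maximum total of 2376.
We can afford to lose at most 2376 − 1932 = 444, so at most ⌊444/67⌋ = 6 fall short, and at least 6 are ≥ 132.
Exactly 6 works: 6 values at 198 and 6 at 131 total 1974; lower one of the high values by 42 (still ≥ 132) to hit 1932.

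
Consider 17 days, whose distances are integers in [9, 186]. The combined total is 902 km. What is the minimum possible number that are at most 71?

6

Each value above 71 is at least 72, contributing at least 72 − 9 = 63 above the floor 9.
The sum exceeds the floor total 153 by 749, so at most ⌊749/63⌋ = 11 exceed 71, and at least 6 are ≤ 71.
Exactly 6 works: 6 values at 9 and 11 at 72 total 846; raise one of the low values by 56 (still ≤ 71) to hit 902.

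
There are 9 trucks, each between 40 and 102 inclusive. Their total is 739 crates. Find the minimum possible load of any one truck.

40

To make one truck as small as possible, make the other 8 as large as possible.
The other 8 can take up 8 × 102 = 816 ≥ 739 − 40, so one truck can sit at its floor of 40.
Achievable: one at 40 and the other 8 totalling 699, which fits since 8 × 40 ≤ 699 ≤ 8 × 102.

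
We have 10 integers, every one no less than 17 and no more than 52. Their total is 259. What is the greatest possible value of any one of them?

Maximizing one value means minimizing the remaining 9.
The other 9 contribute at least 9 × 17 = 153, leaving at most 259 − 153 = 106.
But each integer is capped at 52, so the maximum is 52.
Achievable: one at 52 and the other 9 totalling 207, which fits since 9 × 17 ≤ 207 ≤ 9 × 52.

52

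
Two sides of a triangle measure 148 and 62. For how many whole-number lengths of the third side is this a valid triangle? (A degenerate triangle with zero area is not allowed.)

The triangle inequality gives |148 − 62| < c < 148 + 62, i.e. 86 < c < 210.
So c can be any integer from 87 to 209: 123 values.

123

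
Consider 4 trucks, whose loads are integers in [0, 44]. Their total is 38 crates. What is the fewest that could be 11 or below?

1

Each value above 11 is at least 12, contributing at least 12 − 0 = 12 above the floor 0.
The sum exceeds the floor total 0 by 38, so at most ⌊38/12⌋ = 3 exceed 11, and at least 1 are ≤ 11.
Exactly 1 works: 1 value at 0 and 3 at 12 total 36; raise one of the low values by 2 (still ≤ 11) to hit 38.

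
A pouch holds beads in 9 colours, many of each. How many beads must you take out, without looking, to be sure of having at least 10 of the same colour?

82

In the worst case you draw 9 of each of the 9 colours: 9 × 9 = 81.
One more forces 10 of some colour, so 81 + 1 = 82.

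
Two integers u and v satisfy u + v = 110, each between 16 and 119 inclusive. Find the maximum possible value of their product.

3025

uv = u(110 − u) is maximized when u is as near 110/2 as the bounds allow.
Taking u = 55 and v = 55 (both in [16, 119]) gives uv = 3025.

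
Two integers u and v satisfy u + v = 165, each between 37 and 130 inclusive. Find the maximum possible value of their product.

For a fixed sum, the product uv is largest when u and v are as close as possible.
Taking u = 82 and v = 83 (both in [37, 130]) gives uv = 6806.

6806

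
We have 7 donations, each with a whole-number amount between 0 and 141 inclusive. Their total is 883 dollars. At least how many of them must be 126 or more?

Suppose at most 7 − j of them reach 126; then j values are ≤ 125 and the rest ≤ 141.
The total is then ≤ 125·j + 141·(7 − j) = 987 − 16j. For this to be ≥ 883 we need j ≤ 6, so at least 7 − 6 = 1 must reach 126.
Exactly 1 works: 1 value at 141 and 6 at 125 total 891; lower one of the high values by 8 (still ≥ 126) to hit 883.

1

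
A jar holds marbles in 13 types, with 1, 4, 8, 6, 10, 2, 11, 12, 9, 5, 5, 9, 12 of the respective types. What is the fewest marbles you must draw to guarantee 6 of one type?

In the worst case you take as many as possible of each type without reaching 6: 1 + 4 + 5 + 5 + 5 + 2 + 5 + 5 + 5 + 5 + 5 + 5 + 5 = 57.
The next one must give 6 of some type, so 57 + 1 = 58.

58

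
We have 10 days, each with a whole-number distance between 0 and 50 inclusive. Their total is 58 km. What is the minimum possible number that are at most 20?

8

Each value above 20 is at least 21, contributing at least 21 − 0 = 21 above the floor 0.
The sum exceeds the floor total 0 by 58, so at most ⌊58/21⌋ = 2 exceed 20, and at least 8 are ≤ 20.
Exactly 8 works: 8 values at 0 and 2 at 21 total 42; raise one of the low values by 16 (still ≤ 20) to hit 58.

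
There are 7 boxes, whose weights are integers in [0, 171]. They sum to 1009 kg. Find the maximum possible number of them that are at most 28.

Suppose k of them are at most 28. Those contribute at most 28 each and the rest at most 171 each.
So the total is at most 28k + 171(7 − k) = 1197 − 143k. This must still be ≥ 1009, so k ≤ 1.
k = 1 is achieved by 1 value at 28 and 6 at 171, total 1054; lower one of the 171's by 45 (still > 28) to reach 1009.

1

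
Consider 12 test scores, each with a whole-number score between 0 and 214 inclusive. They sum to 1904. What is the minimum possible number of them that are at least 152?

If only k of them are at least 152, the other 12 − k are at most 151, so the total is at most k·214 + (12 − k)·151.
This must reach 1904, so k·214 + (12 − k)·151 ≥ 1904, giving k ≥ 2.
Exactly 2 works: 2 values at 214 and 10 at 151 total 1938; lower one of the high values by 34 (still ≥ 152) to hit 1904.

2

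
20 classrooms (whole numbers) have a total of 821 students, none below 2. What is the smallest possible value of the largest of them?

Some value must be at least ⌈821/20⌉ = 42, since 20 × 41 = 820 < 821.
Equality holds with 1 value of 42 and 19 values of 41.

42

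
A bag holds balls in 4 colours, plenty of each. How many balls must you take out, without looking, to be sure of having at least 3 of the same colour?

In the worst case you draw 2 of each of the 4 colours: 4 × 2 = 8.
One more forces 3 of some colour, so 8 + 1 = 9.

9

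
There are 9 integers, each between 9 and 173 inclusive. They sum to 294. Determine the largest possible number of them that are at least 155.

1

With k values at 155 or above and the rest at least 9, the sum is at least 81 + 146k.
Since the sum is 294, we need 146k ≤ 213, i.e. k ≤ 1.
k = 1 is achieved by 1 value at 155 and 8 at 9, total 227; add 67 to one value (staying below 155) to reach 294.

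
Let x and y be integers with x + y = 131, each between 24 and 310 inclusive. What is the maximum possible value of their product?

xy = x(131 − x) is maximized when x is as near 131/2 as the bounds allow.
Taking x = 65 and y = 66 (both in [24, 310]) gives xy = 4290.

4290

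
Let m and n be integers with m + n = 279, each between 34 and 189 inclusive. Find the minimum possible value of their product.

mn = m(279 − m) is concave in m, so over [90, 189] it is minimized at an endpoint.
At the endpoint m = 90, n = 279 − 90 = 189, so mn = 90 × 189 = 17010.

17010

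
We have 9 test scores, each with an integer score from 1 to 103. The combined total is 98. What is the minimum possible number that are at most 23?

6

Each value above 23 is at least 24, contributing at least 24 − 1 = 23 above the floor 1.
The sum exceeds the floor total 9 by 89, so at most ⌊89/23⌋ = 3 exceed 23, and at least 6 are ≤ 23.
Exactly 6 works: 6 values at 1 and 3 at 24 total 78; raise one of the low values by 20 (still ≤ 23) to hit 98.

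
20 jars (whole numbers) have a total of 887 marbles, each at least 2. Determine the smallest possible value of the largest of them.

The 20 values sum to 887, so their maximum is at least ⌈887/20⌉ = 45.
Achievable: 7 of them at 45 and 13 at 44 total 887.

45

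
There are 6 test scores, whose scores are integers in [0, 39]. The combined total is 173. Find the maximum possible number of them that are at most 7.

Each value at 7 or below falls at least 39 − 7 = 32 short of the ceiling 39.
The ceiling total is 6 × 39 = 234, and we need 173, so at most ⌊(234 − 173)/32⌋ = 1 can be that low.
k = 1 is achieved by 1 value at 7 and 5 at 39, total 202; lower one of the 39's by 29 (still > 7) to reach 173.

1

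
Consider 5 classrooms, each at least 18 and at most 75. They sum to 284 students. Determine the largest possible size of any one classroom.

75

To make one classroom as large as possible, make the other 4 as small as possible.
The other 4 contribute at least 4 × 18 = 72, leaving at most 284 − 72 = 212.
But each classroom is capped at 75, so the maximum is 75.
Achievable: one at 75 and the other 4 totalling 209, which fits since 4 × 18 ≤ 209 ≤ 4 × 75.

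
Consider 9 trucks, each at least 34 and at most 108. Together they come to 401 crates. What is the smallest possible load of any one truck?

34

Minimizing one value means maximizing the remaining 8.
The other 8 can take up 8 × 108 = 864 ≥ 401 − 34, so one truck can sit at its floor of 34.
Achievable: one at 34 and the other 8 totalling 367, which fits since 8 × 34 ≤ 367 ≤ 8 × 108.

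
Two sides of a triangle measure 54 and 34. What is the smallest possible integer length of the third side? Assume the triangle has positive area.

21

The third side must exceed |54 − 34| = 20.
The smallest integer above 20 is 21.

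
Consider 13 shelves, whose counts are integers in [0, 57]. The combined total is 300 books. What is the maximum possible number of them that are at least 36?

Suppose k of them are at least 36. Those contribute at least 36 each and the other 13 − k at least 0 each.
So the total is at least 36k + 0(13 − k) = 0 + 36k. This must be ≤ 300, giving k ≤ 8.
k = 8 is achieved by 8 values at 36 and 5 at 0, total 288; add 12 to one value (staying below 36) to reach 300.

8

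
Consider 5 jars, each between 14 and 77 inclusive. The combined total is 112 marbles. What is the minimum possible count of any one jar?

To make one jar as small as possible, make the other 4 as large as possible.
The other 4 can take up 4 × 77 = 308 ≥ 112 − 14, so one jar can sit at its floor of 14.
Achievable: one at 14 and the other 4 totalling 98, which fits since 4 × 14 ≤ 98 ≤ 4 × 77.

14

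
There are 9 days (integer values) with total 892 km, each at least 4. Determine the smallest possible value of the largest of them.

100

The 9 values sum to 892, so their maximum is at least ⌈892/9⌉ = 100.
Equality holds with 1 value of 100 and 8 values of 99.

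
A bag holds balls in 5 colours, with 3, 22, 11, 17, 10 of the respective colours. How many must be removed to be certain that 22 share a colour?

63

In the worst case you take as many as possible of each colour without reaching 22: 3 + 21 + 11 + 17 + 10 = 62.
The next one must give 22 of some colour, so 62 + 1 = 63.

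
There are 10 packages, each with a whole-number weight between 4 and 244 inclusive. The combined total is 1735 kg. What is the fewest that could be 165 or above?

2

If only k of them are at least 165, the other 10 − k are at most 164, so the total is at most k·244 + (10 − k)·164.
This must reach 1735, so k·244 + (10 − k)·164 ≥ 1735, giving k ≥ 2.
Exactly 2 works: 2 values at 244 and 8 at 164 total 1800; lower one of the high values by 65 (still ≥ 165) to hit 1735.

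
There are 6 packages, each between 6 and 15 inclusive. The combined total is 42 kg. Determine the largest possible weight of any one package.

To make one package as large as possible, make the other 5 as small as possible.
The other 5 contribute at least 5 × 6 = 30, leaving at most 42 − 30 = 12.
Since 12 ≤ 15, this is achievable: one at 12 and 5 at 6.

12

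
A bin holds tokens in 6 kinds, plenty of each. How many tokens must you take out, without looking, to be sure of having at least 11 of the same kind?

You could draw 10 of every kind without reaching 11 of any — 60 in all.
One more forces 11 of some kind, so 60 + 1 = 61.

61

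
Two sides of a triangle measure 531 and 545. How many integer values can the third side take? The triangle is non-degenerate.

The triangle inequality gives |531 − 545| < c < 531 + 545, i.e. 14 < c < 1076.
So c can be any integer from 15 to 1075: 1061 values.

1061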